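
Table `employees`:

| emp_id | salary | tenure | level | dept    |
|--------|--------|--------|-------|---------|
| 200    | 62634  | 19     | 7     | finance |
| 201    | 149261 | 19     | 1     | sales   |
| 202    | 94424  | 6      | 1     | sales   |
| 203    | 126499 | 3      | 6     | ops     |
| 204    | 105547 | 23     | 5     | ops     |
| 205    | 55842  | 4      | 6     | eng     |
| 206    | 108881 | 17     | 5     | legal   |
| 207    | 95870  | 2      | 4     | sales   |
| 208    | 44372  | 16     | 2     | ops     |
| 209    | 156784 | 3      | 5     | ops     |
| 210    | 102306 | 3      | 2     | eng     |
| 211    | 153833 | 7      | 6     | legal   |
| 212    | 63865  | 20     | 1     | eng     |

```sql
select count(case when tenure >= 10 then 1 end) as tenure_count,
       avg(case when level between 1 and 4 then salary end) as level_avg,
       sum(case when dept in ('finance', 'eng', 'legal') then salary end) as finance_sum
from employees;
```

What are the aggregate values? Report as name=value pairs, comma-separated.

tenure_count=6, level_avg=91683, finance_sum=547361

[tenure_count: tenure >= 10]
emp_id=200: ✓ → 1
emp_id=201: ✓ → 1
emp_id=202: ✗
emp_id=203: ✗
emp_id=204: ✓ → 1
emp_id=205: ✗
emp_id=206: ✓ → 1
emp_id=207: ✗
emp_id=208: ✓ → 1
emp_id=209: ✗
emp_id=210: ✗
emp_id=211: ✗
emp_id=212: ✓ → 1
tenure_count = COUNT(1, 1, 1, 1, 1, 1) = 6
—
[level_avg: level between 1 and 4]
emp_id=200: ✗
emp_id=201: ✓ → 149261
emp_id=202: ✓ → 94424
emp_id=203: ✗
emp_id=204: ✗
emp_id=205: ✗
emp_id=206: ✗
emp_id=207: ✓ → 95870
emp_id=208: ✓ → 44372
emp_id=209: ✗
emp_id=210: ✓ → 102306
emp_id=211: ✗
emp_id=212: ✓ → 63865
level_avg = (149261 + 94424 + 95870 + 44372 + 102306 + 63865) / 6 = 91683
—
[finance_sum: dept in ('finance', 'eng', 'legal')]
emp_id=200: ✓ → 62634
emp_id=201: ✗
emp_id=202: ✗
emp_id=203: ✗
emp_id=204: ✗
emp_id=205: ✓ → 55842
emp_id=206: ✓ → 108881
emp_id=207: ✗
emp_id=208: ✗
emp_id=209: ✗
emp_id=210: ✓ → 102306
emp_id=211: ✓ → 153833
emp_id=212: ✓ → 63865
finance_sum = 62634 + 55842 + 108881 + 102306 + 153833 + 63865 = 547361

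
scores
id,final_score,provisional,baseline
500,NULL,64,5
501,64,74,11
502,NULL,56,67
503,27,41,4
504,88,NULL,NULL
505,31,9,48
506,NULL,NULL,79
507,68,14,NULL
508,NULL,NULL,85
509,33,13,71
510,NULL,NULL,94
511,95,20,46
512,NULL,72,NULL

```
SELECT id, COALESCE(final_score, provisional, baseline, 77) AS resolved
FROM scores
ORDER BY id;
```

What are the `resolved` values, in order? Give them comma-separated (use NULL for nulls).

64, 64, 56, 27, 88, 31, 79, 68, 85, 33, 94, 95, 72

id=500: final_score=NULL, provisional=64 → 64
id=501: final_score=64 → 64
id=502: final_score=NULL, provisional=56 → 56
id=503: final_score=27 → 27
id=504: final_score=88 → 88
id=505: final_score=31 → 31
id=506: final_score=NULL, provisional=NULL, baseline=79 → 79
id=507: final_score=68 → 68
id=508: final_score=NULL, provisional=NULL, baseline=85 → 85
id=509: final_score=33 → 33
id=510: final_score=NULL, provisional=NULL, baseline=94 → 94
id=511: final_score=95 → 95
id=512: final_score=NULL, provisional=72 → 72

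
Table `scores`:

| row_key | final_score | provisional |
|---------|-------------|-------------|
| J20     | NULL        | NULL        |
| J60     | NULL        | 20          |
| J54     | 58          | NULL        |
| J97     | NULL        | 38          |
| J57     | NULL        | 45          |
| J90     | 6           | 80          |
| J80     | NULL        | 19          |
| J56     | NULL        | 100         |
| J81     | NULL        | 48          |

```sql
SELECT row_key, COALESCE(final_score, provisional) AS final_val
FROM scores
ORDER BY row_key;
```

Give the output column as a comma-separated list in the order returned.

NULL, 58, 100, 45, 20, 19, 48, 6, 38

row_key=J20: final_score=NULL, provisional=NULL (all NULL) → NULL
row_key=J54: final_score=58 → 58
row_key=J56: final_score=NULL, provisional=100 → 100
row_key=J57: final_score=NULL, provisional=45 → 45
row_key=J60: final_score=NULL, provisional=20 → 20
row_key=J80: final_score=NULL, provisional=19 → 19
row_key=J81: final_score=NULL, provisional=48 → 48
row_key=J90: final_score=6 → 6
row_key=J97: final_score=NULL, provisional=38 → 38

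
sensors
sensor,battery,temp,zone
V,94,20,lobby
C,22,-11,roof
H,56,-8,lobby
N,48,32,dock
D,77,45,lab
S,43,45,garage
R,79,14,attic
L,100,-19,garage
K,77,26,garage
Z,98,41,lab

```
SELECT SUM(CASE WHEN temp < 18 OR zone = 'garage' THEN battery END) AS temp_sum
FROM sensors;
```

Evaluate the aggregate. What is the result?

377

sensor=V: ✗
sensor=C: ✓ → 22
sensor=H: ✓ → 56
sensor=N: ✗
sensor=D: ✗
sensor=S: ✓ → 43
sensor=R: ✓ → 79
sensor=L: ✓ → 100
sensor=K: ✓ → 77
sensor=Z: ✗
temp_sum = 22 + 56 + 43 + 79 + 100 + 77 = 377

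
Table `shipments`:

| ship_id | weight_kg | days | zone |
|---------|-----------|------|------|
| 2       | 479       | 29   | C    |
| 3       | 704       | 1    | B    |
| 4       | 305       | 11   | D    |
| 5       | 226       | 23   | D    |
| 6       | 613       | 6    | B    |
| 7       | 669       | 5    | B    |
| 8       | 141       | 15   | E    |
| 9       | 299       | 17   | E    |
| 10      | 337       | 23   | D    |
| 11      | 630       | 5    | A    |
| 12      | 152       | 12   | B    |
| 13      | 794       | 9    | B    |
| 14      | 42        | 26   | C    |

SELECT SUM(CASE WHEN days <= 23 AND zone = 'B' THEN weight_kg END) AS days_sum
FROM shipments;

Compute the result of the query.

ship_id=2: ✗
ship_id=3: ✓ → 704
ship_id=4: ✗
ship_id=5: ✗
ship_id=6: ✓ → 613
ship_id=7: ✓ → 669
ship_id=8: ✗
ship_id=9: ✗
ship_id=10: ✗
ship_id=11: ✗
ship_id=12: ✓ → 152
ship_id=13: ✓ → 794
ship_id=14: ✗
days_sum = 704 + 613 + 669 + 152 + 794 = 2932

2932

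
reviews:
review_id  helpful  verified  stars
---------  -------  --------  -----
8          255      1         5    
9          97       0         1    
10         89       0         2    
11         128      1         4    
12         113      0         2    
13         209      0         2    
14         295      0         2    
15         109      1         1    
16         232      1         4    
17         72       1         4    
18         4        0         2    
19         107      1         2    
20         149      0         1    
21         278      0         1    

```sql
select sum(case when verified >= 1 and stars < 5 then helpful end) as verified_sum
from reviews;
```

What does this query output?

review_id=8: ✗
review_id=9: ✗
review_id=10: ✗
review_id=11: ✓ → 128
review_id=12: ✗
review_id=13: ✗
review_id=14: ✗
review_id=15: ✓ → 109
review_id=16: ✓ → 232
review_id=17: ✓ → 72
review_id=18: ✗
review_id=19: ✓ → 107
review_id=20: ✗
review_id=21: ✗
verified_sum = 128 + 109 + 232 + 72 + 107 = 648

648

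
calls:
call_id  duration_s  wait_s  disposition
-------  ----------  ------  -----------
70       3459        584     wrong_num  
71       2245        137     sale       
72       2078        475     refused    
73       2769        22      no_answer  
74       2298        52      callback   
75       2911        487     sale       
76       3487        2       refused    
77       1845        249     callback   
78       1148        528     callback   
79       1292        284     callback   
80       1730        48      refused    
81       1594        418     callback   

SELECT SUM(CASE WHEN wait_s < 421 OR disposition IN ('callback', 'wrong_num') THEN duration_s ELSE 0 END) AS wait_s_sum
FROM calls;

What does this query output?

21867

call_id=70: ✓ → 3459
call_id=71: ✓ → 2245
call_id=72: ✗
call_id=73: ✓ → 2769
call_id=74: ✓ → 2298
call_id=75: ✗
call_id=76: ✓ → 3487
call_id=77: ✓ → 1845
call_id=78: ✓ → 1148
call_id=79: ✓ → 1292
call_id=80: ✓ → 1730
call_id=81: ✓ → 1594
wait_s_sum = 3459 + 2245 + 2769 + 2298 + 3487 + 1845 + 1148 + 1292 + 1730 + 1594 = 21867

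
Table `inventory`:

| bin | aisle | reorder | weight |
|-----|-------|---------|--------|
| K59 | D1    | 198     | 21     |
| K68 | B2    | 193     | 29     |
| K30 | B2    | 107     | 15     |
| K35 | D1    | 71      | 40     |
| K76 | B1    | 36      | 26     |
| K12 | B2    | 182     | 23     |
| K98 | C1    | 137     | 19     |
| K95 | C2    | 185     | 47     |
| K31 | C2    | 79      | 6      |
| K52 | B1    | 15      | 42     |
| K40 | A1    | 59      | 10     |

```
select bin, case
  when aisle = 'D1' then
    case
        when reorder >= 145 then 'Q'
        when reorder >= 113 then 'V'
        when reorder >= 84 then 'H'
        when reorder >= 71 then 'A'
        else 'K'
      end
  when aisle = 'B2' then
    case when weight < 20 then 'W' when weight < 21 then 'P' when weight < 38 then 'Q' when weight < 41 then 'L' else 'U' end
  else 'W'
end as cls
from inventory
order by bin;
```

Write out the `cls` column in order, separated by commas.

Q, W, W, A, W, W, Q, Q, W, W, W

bin=K12: aisle='B2' → inner[weight < 38] → Q
bin=K30: aisle='B2' → inner[weight < 20] → W
bin=K31: aisle='C2' → outer ELSE → W
bin=K35: aisle='D1' → inner[reorder >= 71] → A
bin=K40: aisle='A1' → outer ELSE → W
bin=K52: aisle='B1' → outer ELSE → W
bin=K59: aisle='D1' → inner[reorder >= 145] → Q
bin=K68: aisle='B2' → inner[weight < 38] → Q
bin=K76: aisle='B1' → outer ELSE → W
bin=K95: aisle='C2' → outer ELSE → W
bin=K98: aisle='C1' → outer ELSE → W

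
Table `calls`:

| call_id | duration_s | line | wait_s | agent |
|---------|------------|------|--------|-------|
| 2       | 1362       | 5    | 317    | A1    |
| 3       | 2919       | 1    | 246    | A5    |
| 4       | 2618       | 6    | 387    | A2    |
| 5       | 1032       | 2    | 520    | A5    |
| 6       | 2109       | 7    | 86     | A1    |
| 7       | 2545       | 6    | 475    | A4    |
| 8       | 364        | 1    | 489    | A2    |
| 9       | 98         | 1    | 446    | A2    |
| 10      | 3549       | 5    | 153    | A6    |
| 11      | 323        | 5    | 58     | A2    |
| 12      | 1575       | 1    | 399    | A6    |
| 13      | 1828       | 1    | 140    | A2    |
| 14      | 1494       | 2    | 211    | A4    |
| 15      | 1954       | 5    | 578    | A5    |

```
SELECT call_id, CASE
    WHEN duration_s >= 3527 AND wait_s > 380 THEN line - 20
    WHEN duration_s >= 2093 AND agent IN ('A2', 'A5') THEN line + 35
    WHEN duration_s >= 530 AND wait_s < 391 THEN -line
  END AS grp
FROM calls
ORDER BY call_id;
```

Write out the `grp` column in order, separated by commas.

-5, 36, 41, NULL, -7, NULL, NULL, NULL, -5, NULL, NULL, -1, -2, NULL

call_id=2: duration_s >= 530 AND wait_s < 391 → -5
call_id=3: duration_s >= 2093 AND agent IN ('A2', 'A5') → 36
call_id=4: duration_s >= 2093 AND agent IN ('A2', 'A5') → 41
call_id=5: (no match → NULL) → NULL
call_id=6: duration_s >= 530 AND wait_s < 391 → -7
call_id=7: (no match → NULL) → NULL
call_id=8: (no match → NULL) → NULL
call_id=9: (no match → NULL) → NULL
call_id=10: duration_s >= 530 AND wait_s < 391 → -5
call_id=11: (no match → NULL) → NULL
call_id=12: (no match → NULL) → NULL
call_id=13: duration_s >= 530 AND wait_s < 391 → -1
call_id=14: duration_s >= 530 AND wait_s < 391 → -2
call_id=15: (no match → NULL) → NULL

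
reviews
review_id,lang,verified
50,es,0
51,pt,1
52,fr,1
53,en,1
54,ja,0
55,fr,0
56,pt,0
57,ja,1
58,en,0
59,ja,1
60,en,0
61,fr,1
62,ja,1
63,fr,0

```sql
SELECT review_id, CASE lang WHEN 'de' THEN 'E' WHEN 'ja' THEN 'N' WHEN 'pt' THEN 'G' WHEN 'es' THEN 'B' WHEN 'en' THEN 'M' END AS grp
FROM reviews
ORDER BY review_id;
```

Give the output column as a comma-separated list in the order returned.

B, G, NULL, M, N, NULL, G, N, M, N, M, NULL, N, NULL

review_id=50: lang='es' → B
review_id=51: lang='pt' → G
review_id=52: (no match → NULL) → NULL
review_id=53: lang='en' → M
review_id=54: lang='ja' → N
review_id=55: (no match → NULL) → NULL
review_id=56: lang='pt' → G
review_id=57: lang='ja' → N
review_id=58: lang='en' → M
review_id=59: lang='ja' → N
review_id=60: lang='en' → M
review_id=61: (no match → NULL) → NULL
review_id=62: lang='ja' → N
review_id=63: (no match → NULL) → NULL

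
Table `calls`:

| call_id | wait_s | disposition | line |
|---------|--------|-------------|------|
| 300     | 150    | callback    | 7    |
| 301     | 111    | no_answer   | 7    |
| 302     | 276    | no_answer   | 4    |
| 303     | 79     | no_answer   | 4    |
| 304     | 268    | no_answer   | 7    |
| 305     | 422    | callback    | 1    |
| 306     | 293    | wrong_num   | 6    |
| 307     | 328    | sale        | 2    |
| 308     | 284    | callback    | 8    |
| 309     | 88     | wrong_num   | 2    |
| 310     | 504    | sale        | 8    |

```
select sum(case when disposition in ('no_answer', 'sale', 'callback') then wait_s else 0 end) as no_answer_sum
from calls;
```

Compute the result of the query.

call_id=300: ✓ → 150
call_id=301: ✓ → 111
call_id=302: ✓ → 276
call_id=303: ✓ → 79
call_id=304: ✓ → 268
call_id=305: ✓ → 422
call_id=306: ✗
call_id=307: ✓ → 328
call_id=308: ✓ → 284
call_id=309: ✗
call_id=310: ✓ → 504
no_answer_sum = 150 + 111 + 276 + 79 + 268 + 422 + 328 + 284 + 504 = 2422

2422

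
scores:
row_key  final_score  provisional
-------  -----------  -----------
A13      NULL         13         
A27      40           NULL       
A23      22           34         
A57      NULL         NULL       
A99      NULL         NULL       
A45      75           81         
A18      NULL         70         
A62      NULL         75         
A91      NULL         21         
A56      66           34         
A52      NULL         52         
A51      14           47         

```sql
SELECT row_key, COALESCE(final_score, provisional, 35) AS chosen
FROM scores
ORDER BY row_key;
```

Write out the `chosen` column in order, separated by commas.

row_key=A13: final_score=NULL, provisional=13 → 13
row_key=A18: final_score=NULL, provisional=70 → 70
row_key=A23: final_score=22 → 22
row_key=A27: final_score=40 → 40
row_key=A45: final_score=75 → 75
row_key=A51: final_score=14 → 14
row_key=A52: final_score=NULL, provisional=52 → 52
row_key=A56: final_score=66 → 66
row_key=A57: final_score=NULL, provisional=NULL, → literal 35 → 35
row_key=A62: final_score=NULL, provisional=75 → 75
row_key=A91: final_score=NULL, provisional=21 → 21
row_key=A99: final_score=NULL, provisional=NULL, → literal 35 → 35

13, 70, 22, 40, 75, 14, 52, 66, 35, 75, 21, 35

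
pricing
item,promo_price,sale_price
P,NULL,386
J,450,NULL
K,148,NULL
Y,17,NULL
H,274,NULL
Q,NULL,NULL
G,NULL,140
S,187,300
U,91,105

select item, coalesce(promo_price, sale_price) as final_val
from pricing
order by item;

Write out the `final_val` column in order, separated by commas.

item=G: promo_price=NULL, sale_price=140 → 140
item=H: promo_price=274 → 274
item=J: promo_price=450 → 450
item=K: promo_price=148 → 148
item=P: promo_price=NULL, sale_price=386 → 386
item=Q: promo_price=NULL, sale_price=NULL (all NULL) → NULL
item=S: promo_price=187 → 187
item=U: promo_price=91 → 91
item=Y: promo_price=17 → 17

140, 274, 450, 148, 386, NULL, 187, 91, 17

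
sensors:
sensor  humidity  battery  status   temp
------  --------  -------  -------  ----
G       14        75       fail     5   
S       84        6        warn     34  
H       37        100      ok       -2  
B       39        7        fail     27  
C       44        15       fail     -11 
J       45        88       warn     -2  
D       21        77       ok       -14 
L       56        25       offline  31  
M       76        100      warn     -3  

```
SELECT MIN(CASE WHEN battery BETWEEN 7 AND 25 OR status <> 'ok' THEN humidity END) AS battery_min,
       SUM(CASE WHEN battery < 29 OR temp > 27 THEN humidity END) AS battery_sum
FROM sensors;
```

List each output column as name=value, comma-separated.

battery_min=14, battery_sum=223

[battery_min: battery BETWEEN 7 AND 25 OR status <> 'ok']
sensor=G: ✓ → 14
sensor=S: ✓ → 84
sensor=H: ✗
sensor=B: ✓ → 39
sensor=C: ✓ → 44
sensor=J: ✓ → 45
sensor=D: ✗
sensor=L: ✓ → 56
sensor=M: ✓ → 76
battery_min = MIN(14, 84, 39, 44, 45, 56, 76) = 14
—
[battery_sum: battery < 29 OR temp > 27]
sensor=G: ✗
sensor=S: ✓ → 84
sensor=H: ✗
sensor=B: ✓ → 39
sensor=C: ✓ → 44
sensor=J: ✗
sensor=D: ✗
sensor=L: ✓ → 56
sensor=M: ✗
battery_sum = 84 + 39 + 44 + 56 = 223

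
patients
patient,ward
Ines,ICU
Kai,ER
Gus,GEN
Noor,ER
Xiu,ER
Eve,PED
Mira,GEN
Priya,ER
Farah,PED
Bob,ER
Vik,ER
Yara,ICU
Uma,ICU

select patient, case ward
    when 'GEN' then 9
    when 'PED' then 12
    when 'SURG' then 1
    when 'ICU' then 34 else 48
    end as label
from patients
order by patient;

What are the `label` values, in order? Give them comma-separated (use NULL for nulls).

patient=Bob: ELSE → 48
patient=Eve: ward='PED' → 12
patient=Farah: ward='PED' → 12
patient=Gus: ward='GEN' → 9
patient=Ines: ward='ICU' → 34
patient=Kai: ELSE → 48
patient=Mira: ward='GEN' → 9
patient=Noor: ELSE → 48
patient=Priya: ELSE → 48
patient=Uma: ward='ICU' → 34
patient=Vik: ELSE → 48
patient=Xiu: ELSE → 48
patient=Yara: ward='ICU' → 34

48, 12, 12, 9, 34, 48, 9, 48, 48, 34, 48, 48, 34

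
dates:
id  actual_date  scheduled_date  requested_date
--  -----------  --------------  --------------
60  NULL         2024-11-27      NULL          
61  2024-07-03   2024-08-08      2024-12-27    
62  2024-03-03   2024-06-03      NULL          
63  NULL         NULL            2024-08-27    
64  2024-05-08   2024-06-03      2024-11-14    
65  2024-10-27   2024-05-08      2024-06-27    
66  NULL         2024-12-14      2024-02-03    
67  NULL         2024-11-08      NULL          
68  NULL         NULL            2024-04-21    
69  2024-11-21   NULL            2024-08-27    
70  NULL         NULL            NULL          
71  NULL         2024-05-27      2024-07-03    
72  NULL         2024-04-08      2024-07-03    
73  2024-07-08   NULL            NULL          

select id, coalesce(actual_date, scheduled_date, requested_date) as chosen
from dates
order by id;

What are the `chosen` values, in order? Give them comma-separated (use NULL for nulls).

2024-11-27, 2024-07-03, 2024-03-03, 2024-08-27, 2024-05-08, 2024-10-27, 2024-12-14, 2024-11-08, 2024-04-21, 2024-11-21, NULL, 2024-05-27, 2024-04-08, 2024-07-08

id=60: actual_date=NULL, scheduled_date=2024-11-27 → 2024-11-27
id=61: actual_date=2024-07-03 → 2024-07-03
id=62: actual_date=2024-03-03 → 2024-03-03
id=63: actual_date=NULL, scheduled_date=NULL, requested_date=2024-08-27 → 2024-08-27
id=64: actual_date=2024-05-08 → 2024-05-08
id=65: actual_date=2024-10-27 → 2024-10-27
id=66: actual_date=NULL, scheduled_date=2024-12-14 → 2024-12-14
id=67: actual_date=NULL, scheduled_date=2024-11-08 → 2024-11-08
id=68: actual_date=NULL, scheduled_date=NULL, requested_date=2024-04-21 → 2024-04-21
id=69: actual_date=2024-11-21 → 2024-11-21
id=70: actual_date=NULL, scheduled_date=NULL, requested_date=NULL (all NULL) → NULL
id=71: actual_date=NULL, scheduled_date=2024-05-27 → 2024-05-27
id=72: actual_date=NULL, scheduled_date=2024-04-08 → 2024-04-08
id=73: actual_date=2024-07-08 → 2024-07-08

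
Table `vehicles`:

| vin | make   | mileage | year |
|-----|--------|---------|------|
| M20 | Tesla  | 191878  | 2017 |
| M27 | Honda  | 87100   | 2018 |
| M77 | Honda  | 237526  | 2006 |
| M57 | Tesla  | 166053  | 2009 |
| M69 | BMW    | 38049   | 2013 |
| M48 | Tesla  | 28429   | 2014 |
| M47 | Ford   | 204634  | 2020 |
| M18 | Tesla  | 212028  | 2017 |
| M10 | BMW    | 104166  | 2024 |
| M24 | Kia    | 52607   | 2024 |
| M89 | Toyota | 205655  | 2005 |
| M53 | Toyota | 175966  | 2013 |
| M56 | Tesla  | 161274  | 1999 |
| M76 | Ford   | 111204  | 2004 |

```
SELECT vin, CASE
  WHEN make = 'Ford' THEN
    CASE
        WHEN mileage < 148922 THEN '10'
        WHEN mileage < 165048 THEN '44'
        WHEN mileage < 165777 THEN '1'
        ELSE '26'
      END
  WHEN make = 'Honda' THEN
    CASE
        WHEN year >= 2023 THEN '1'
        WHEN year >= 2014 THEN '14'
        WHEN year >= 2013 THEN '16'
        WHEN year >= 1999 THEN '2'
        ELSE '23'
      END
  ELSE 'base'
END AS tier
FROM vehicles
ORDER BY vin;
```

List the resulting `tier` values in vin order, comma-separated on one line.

vin=M10: make='BMW' → outer ELSE → base
vin=M18: make='Tesla' → outer ELSE → base
vin=M20: make='Tesla' → outer ELSE → base
vin=M24: make='Kia' → outer ELSE → base
vin=M27: make='Honda' → inner[year >= 2014] → 14
vin=M47: make='Ford' → inner[ELSE] → 26
vin=M48: make='Tesla' → outer ELSE → base
vin=M53: make='Toyota' → outer ELSE → base
vin=M56: make='Tesla' → outer ELSE → base
vin=M57: make='Tesla' → outer ELSE → base
vin=M69: make='BMW' → outer ELSE → base
vin=M76: make='Ford' → inner[mileage < 148922] → 10
vin=M77: make='Honda' → inner[year >= 1999] → 2
vin=M89: make='Toyota' → outer ELSE → base

base, base, base, base, 14, 26, base, base, base, base, base, 10, 2, base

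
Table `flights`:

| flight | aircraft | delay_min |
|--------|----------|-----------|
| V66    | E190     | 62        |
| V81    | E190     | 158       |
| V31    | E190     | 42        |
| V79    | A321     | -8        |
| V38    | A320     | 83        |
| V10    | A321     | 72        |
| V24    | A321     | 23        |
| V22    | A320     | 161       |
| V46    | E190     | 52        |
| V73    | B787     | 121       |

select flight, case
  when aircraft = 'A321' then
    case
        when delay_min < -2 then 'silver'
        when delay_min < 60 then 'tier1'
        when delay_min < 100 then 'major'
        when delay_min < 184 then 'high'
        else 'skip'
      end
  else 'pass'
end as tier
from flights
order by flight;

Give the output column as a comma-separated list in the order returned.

flight=V10: aircraft='A321' → inner[delay_min < 100] → major
flight=V22: aircraft='A320' → outer ELSE → pass
flight=V24: aircraft='A321' → inner[delay_min < 60] → tier1
flight=V31: aircraft='E190' → outer ELSE → pass
flight=V38: aircraft='A320' → outer ELSE → pass
flight=V46: aircraft='E190' → outer ELSE → pass
flight=V66: aircraft='E190' → outer ELSE → pass
flight=V73: aircraft='B787' → outer ELSE → pass
flight=V79: aircraft='A321' → inner[delay_min < -2] → silver
flight=V81: aircraft='E190' → outer ELSE → pass

major, pass, tier1, pass, pass, pass, pass, pass, silver, pass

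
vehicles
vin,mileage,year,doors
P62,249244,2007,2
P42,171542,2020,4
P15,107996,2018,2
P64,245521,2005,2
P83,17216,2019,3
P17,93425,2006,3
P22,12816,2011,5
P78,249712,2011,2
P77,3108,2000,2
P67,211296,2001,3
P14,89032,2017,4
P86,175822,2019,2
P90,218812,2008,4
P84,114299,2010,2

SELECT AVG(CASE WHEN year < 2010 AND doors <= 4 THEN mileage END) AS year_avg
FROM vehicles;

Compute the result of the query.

vin=P62: ✓ → 249244
vin=P42: ✗
vin=P15: ✗
vin=P64: ✓ → 245521
vin=P83: ✗
vin=P17: ✓ → 93425
vin=P22: ✗
vin=P78: ✗
vin=P77: ✓ → 3108
vin=P67: ✓ → 211296
vin=P14: ✗
vin=P86: ✗
vin=P90: ✓ → 218812
vin=P84: ✗
year_avg = (249244 + 245521 + 93425 + 3108 + 211296 + 218812) / 6 = 170234.3333333333

170234.3333333333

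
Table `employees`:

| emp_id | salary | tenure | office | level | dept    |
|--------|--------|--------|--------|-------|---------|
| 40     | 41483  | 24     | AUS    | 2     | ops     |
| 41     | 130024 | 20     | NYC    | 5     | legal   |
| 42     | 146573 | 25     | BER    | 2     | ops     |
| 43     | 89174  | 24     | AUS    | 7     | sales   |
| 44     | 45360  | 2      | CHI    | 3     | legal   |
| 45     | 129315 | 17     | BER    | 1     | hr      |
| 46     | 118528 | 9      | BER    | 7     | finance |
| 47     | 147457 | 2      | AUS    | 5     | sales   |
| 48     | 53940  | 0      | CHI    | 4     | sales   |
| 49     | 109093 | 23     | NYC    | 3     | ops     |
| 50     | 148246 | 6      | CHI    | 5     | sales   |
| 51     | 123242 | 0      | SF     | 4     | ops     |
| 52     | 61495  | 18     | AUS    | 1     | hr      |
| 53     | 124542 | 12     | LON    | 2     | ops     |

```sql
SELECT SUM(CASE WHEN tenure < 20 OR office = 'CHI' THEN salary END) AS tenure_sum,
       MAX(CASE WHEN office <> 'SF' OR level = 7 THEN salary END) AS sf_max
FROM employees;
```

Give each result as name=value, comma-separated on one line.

[tenure_sum: tenure < 20 OR office = 'CHI']
emp_id=40: ✗
emp_id=41: ✗
emp_id=42: ✗
emp_id=43: ✗
emp_id=44: ✓ → 45360
emp_id=45: ✓ → 129315
emp_id=46: ✓ → 118528
emp_id=47: ✓ → 147457
emp_id=48: ✓ → 53940
emp_id=49: ✗
emp_id=50: ✓ → 148246
emp_id=51: ✓ → 123242
emp_id=52: ✓ → 61495
emp_id=53: ✓ → 124542
tenure_sum = 45360 + 129315 + 118528 + 147457 + 53940 + 148246 + 123242 + 61495 + 124542 = 952125
—
[sf_max: office <> 'SF' OR level = 7]
emp_id=40: ✓ → 41483
emp_id=41: ✓ → 130024
emp_id=42: ✓ → 146573
emp_id=43: ✓ → 89174
emp_id=44: ✓ → 45360
emp_id=45: ✓ → 129315
emp_id=46: ✓ → 118528
emp_id=47: ✓ → 147457
emp_id=48: ✓ → 53940
emp_id=49: ✓ → 109093
emp_id=50: ✓ → 148246
emp_id=51: ✗
emp_id=52: ✓ → 61495
emp_id=53: ✓ → 124542
sf_max = MAX(41483, 130024, 146573, 89174, 45360, 129315, 118528, 147457, 53940, 109093, 148246, 61495, 124542) = 148246

tenure_sum=952125, sf_max=148246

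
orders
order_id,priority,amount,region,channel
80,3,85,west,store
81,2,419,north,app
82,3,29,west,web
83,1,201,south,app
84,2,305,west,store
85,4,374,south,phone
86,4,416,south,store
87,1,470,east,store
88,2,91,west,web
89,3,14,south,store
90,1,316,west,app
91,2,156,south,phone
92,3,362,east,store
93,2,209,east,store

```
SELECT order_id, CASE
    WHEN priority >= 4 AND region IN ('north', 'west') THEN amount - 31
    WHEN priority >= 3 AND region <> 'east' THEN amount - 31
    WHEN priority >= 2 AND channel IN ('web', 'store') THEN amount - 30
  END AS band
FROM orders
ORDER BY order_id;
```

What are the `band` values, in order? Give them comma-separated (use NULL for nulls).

54, NULL, -2, NULL, 275, 343, 385, NULL, 61, -17, NULL, NULL, 332, 179

order_id=80: priority >= 3 AND region <> 'east' → 54
order_id=81: (no match → NULL) → NULL
order_id=82: priority >= 3 AND region <> 'east' → -2
order_id=83: (no match → NULL) → NULL
order_id=84: priority >= 2 AND channel IN ('web', 'store') → 275
order_id=85: priority >= 3 AND region <> 'east' → 343
order_id=86: priority >= 3 AND region <> 'east' → 385
order_id=87: (no match → NULL) → NULL
order_id=88: priority >= 2 AND channel IN ('web', 'store') → 61
order_id=89: priority >= 3 AND region <> 'east' → -17
order_id=90: (no match → NULL) → NULL
order_id=91: (no match → NULL) → NULL
order_id=92: priority >= 2 AND channel IN ('web', 'store') → 332
order_id=93: priority >= 2 AND channel IN ('web', 'store') → 179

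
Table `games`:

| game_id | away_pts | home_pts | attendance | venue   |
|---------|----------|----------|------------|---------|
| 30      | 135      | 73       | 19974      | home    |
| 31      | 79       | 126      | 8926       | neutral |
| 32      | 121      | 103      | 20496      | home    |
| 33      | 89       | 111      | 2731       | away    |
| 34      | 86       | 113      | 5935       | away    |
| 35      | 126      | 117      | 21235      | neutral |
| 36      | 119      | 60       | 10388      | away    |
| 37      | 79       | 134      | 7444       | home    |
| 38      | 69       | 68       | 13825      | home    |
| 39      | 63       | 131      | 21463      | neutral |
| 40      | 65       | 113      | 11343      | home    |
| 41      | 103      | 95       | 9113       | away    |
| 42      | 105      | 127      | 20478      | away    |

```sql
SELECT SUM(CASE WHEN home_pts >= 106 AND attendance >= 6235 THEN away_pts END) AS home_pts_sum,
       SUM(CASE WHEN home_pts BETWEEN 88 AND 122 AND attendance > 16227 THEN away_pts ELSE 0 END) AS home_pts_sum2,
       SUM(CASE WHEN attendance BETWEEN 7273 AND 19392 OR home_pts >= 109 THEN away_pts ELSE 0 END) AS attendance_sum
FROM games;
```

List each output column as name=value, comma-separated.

[home_pts_sum: home_pts >= 106 AND attendance >= 6235]
game_id=30: ✗
game_id=31: ✓ → 79
game_id=32: ✗
game_id=33: ✗
game_id=34: ✗
game_id=35: ✓ → 126
game_id=36: ✗
game_id=37: ✓ → 79
game_id=38: ✗
game_id=39: ✓ → 63
game_id=40: ✓ → 65
game_id=41: ✗
game_id=42: ✓ → 105
home_pts_sum = 79 + 126 + 79 + 63 + 65 + 105 = 517
—
[home_pts_sum2: home_pts BETWEEN 88 AND 122 AND attendance > 16227]
game_id=30: ✗
game_id=31: ✗
game_id=32: ✓ → 121
game_id=33: ✗
game_id=34: ✗
game_id=35: ✓ → 126
game_id=36: ✗
game_id=37: ✗
game_id=38: ✗
game_id=39: ✗
game_id=40: ✗
game_id=41: ✗
game_id=42: ✗
home_pts_sum2 = 121 + 126 = 247
—
[attendance_sum: attendance BETWEEN 7273 AND 19392 OR home_pts >= 109]
game_id=30: ✗
game_id=31: ✓ → 79
game_id=32: ✗
game_id=33: ✓ → 89
game_id=34: ✓ → 86
game_id=35: ✓ → 126
game_id=36: ✓ → 119
game_id=37: ✓ → 79
game_id=38: ✓ → 69
game_id=39: ✓ → 63
game_id=40: ✓ → 65
game_id=41: ✓ → 103
game_id=42: ✓ → 105
attendance_sum = 79 + 89 + 86 + 126 + 119 + 79 + 69 + 63 + 65 + 103 + 105 = 983

home_pts_sum=517, home_pts_sum2=247, attendance_sum=983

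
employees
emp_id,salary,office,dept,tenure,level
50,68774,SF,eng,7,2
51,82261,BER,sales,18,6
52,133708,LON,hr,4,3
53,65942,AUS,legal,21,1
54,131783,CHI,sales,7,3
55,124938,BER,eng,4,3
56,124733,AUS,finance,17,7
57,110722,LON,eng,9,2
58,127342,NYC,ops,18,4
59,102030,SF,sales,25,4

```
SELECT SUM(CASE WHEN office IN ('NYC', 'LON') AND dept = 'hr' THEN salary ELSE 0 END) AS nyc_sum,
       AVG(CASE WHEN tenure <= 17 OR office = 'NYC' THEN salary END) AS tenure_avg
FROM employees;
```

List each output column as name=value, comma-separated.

[nyc_sum: office IN ('NYC', 'LON') AND dept = 'hr']
emp_id=50: ✗
emp_id=51: ✗
emp_id=52: ✓ → 133708
emp_id=53: ✗
emp_id=54: ✗
emp_id=55: ✗
emp_id=56: ✗
emp_id=57: ✗
emp_id=58: ✗
emp_id=59: ✗
nyc_sum = 133708
—
[tenure_avg: tenure <= 17 OR office = 'NYC']
emp_id=50: ✓ → 68774
emp_id=51: ✗
emp_id=52: ✓ → 133708
emp_id=53: ✗
emp_id=54: ✓ → 131783
emp_id=55: ✓ → 124938
emp_id=56: ✓ → 124733
emp_id=57: ✓ → 110722
emp_id=58: ✓ → 127342
emp_id=59: ✗
tenure_avg = (68774 + 133708 + 131783 + 124938 + 124733 + 110722 + 127342) / 7 = 117428.5714285714

nyc_sum=133708, tenure_avg=117428.5714285714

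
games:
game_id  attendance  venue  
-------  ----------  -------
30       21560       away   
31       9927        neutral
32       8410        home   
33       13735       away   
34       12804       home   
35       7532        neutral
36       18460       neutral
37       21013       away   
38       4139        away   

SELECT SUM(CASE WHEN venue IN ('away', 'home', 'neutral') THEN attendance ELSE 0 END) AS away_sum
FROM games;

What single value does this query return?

117580

game_id=30: ✓ → 21560
game_id=31: ✓ → 9927
game_id=32: ✓ → 8410
game_id=33: ✓ → 13735
game_id=34: ✓ → 12804
game_id=35: ✓ → 7532
game_id=36: ✓ → 18460
game_id=37: ✓ → 21013
game_id=38: ✓ → 4139
away_sum = 21560 + 9927 + 8410 + 13735 + 12804 + 7532 + 18460 + 21013 + 4139 = 117580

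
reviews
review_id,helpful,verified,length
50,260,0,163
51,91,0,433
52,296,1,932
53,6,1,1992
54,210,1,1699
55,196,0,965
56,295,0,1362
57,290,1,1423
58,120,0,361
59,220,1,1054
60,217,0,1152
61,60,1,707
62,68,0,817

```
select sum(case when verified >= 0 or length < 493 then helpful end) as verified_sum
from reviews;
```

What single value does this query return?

review_id=50: ✓ → 260
review_id=51: ✓ → 91
review_id=52: ✓ → 296
review_id=53: ✓ → 6
review_id=54: ✓ → 210
review_id=55: ✓ → 196
review_id=56: ✓ → 295
review_id=57: ✓ → 290
review_id=58: ✓ → 120
review_id=59: ✓ → 220
review_id=60: ✓ → 217
review_id=61: ✓ → 60
review_id=62: ✓ → 68
verified_sum = 260 + 91 + 296 + 6 + 210 + 196 + 295 + 290 + 120 + 220 + 217 + 60 + 68 = 2329

2329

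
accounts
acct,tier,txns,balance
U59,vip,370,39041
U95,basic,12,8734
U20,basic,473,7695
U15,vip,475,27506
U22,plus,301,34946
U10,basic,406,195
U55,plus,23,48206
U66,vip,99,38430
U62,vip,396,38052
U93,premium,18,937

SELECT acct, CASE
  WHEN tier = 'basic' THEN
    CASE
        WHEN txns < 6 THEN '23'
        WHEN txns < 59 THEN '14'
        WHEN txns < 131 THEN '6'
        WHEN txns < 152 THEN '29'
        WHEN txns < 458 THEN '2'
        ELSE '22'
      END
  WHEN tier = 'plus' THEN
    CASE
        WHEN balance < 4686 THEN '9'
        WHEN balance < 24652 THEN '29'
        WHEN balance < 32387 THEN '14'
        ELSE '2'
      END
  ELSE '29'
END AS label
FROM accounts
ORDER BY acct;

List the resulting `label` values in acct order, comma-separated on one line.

acct=U10: tier='basic' → inner[txns < 458] → 2
acct=U15: tier='vip' → outer ELSE → 29
acct=U20: tier='basic' → inner[ELSE] → 22
acct=U22: tier='plus' → inner[ELSE] → 2
acct=U55: tier='plus' → inner[ELSE] → 2
acct=U59: tier='vip' → outer ELSE → 29
acct=U62: tier='vip' → outer ELSE → 29
acct=U66: tier='vip' → outer ELSE → 29
acct=U93: tier='premium' → outer ELSE → 29
acct=U95: tier='basic' → inner[txns < 59] → 14

2, 29, 22, 2, 2, 29, 29, 29, 29, 14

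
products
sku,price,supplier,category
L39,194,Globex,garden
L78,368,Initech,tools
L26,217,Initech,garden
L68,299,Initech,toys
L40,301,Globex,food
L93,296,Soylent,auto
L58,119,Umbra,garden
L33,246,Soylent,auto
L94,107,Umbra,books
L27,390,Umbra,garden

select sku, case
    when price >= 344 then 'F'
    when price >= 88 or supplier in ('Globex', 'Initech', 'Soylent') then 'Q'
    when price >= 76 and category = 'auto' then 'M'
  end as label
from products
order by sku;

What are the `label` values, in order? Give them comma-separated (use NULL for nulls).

sku=L26: price >= 88 or supplier in ('Globex', 'Initech', 'Soylent') → Q
sku=L27: price >= 344 → F
sku=L33: price >= 88 or supplier in ('Globex', 'Initech', 'Soylent') → Q
sku=L39: price >= 88 or supplier in ('Globex', 'Initech', 'Soylent') → Q
sku=L40: price >= 88 or supplier in ('Globex', 'Initech', 'Soylent') → Q
sku=L58: price >= 88 or supplier in ('Globex', 'Initech', 'Soylent') → Q
sku=L68: price >= 88 or supplier in ('Globex', 'Initech', 'Soylent') → Q
sku=L78: price >= 344 → F
sku=L93: price >= 88 or supplier in ('Globex', 'Initech', 'Soylent') → Q
sku=L94: price >= 88 or supplier in ('Globex', 'Initech', 'Soylent') → Q

Q, F, Q, Q, Q, Q, Q, F, Q, Q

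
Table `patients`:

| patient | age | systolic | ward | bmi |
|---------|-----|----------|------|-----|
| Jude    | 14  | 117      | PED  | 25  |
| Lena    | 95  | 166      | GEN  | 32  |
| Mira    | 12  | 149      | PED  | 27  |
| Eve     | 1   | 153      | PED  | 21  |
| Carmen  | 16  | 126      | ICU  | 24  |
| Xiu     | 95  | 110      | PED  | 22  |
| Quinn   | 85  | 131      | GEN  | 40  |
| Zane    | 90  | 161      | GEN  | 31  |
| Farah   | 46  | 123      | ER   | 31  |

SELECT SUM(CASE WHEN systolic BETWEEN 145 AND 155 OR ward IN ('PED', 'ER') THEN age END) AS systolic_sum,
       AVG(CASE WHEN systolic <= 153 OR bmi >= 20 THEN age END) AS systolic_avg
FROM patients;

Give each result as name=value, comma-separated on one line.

systolic_sum=168, systolic_avg=50.4444444444

[systolic_sum: systolic BETWEEN 145 AND 155 OR ward IN ('PED', 'ER')]
patient=Jude: ✓ → 14
patient=Lena: ✗
patient=Mira: ✓ → 12
patient=Eve: ✓ → 1
patient=Carmen: ✗
patient=Xiu: ✓ → 95
patient=Quinn: ✗
patient=Zane: ✗
patient=Farah: ✓ → 46
systolic_sum = 14 + 12 + 1 + 95 + 46 = 168
—
[systolic_avg: systolic <= 153 OR bmi >= 20]
patient=Jude: ✓ → 14
patient=Lena: ✓ → 95
patient=Mira: ✓ → 12
patient=Eve: ✓ → 1
patient=Carmen: ✓ → 16
patient=Xiu: ✓ → 95
patient=Quinn: ✓ → 85
patient=Zane: ✓ → 90
patient=Farah: ✓ → 46
systolic_avg = (14 + 95 + 12 + 1 + 16 + 95 + 85 + 90 + 46) / 9 = 50.4444444444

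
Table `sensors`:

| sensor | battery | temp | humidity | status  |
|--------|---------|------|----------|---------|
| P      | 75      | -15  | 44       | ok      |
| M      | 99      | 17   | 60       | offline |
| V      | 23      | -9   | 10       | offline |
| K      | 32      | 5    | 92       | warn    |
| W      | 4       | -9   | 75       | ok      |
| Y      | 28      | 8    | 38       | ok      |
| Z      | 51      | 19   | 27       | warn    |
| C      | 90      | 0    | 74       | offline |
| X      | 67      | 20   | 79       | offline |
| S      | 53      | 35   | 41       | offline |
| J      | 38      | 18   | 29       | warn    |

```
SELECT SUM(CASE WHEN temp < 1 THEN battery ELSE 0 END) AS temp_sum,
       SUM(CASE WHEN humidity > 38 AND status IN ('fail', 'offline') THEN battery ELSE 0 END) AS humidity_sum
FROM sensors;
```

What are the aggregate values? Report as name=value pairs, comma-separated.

[temp_sum: temp < 1]
sensor=P: ✓ → 75
sensor=M: ✗
sensor=V: ✓ → 23
sensor=K: ✗
sensor=W: ✓ → 4
sensor=Y: ✗
sensor=Z: ✗
sensor=C: ✓ → 90
sensor=X: ✗
sensor=S: ✗
sensor=J: ✗
temp_sum = 75 + 23 + 4 + 90 = 192
—
[humidity_sum: humidity > 38 AND status IN ('fail', 'offline')]
sensor=P: ✗
sensor=M: ✓ → 99
sensor=V: ✗
sensor=K: ✗
sensor=W: ✗
sensor=Y: ✗
sensor=Z: ✗
sensor=C: ✓ → 90
sensor=X: ✓ → 67
sensor=S: ✓ → 53
sensor=J: ✗
humidity_sum = 99 + 90 + 67 + 53 = 309

temp_sum=192, humidity_sum=309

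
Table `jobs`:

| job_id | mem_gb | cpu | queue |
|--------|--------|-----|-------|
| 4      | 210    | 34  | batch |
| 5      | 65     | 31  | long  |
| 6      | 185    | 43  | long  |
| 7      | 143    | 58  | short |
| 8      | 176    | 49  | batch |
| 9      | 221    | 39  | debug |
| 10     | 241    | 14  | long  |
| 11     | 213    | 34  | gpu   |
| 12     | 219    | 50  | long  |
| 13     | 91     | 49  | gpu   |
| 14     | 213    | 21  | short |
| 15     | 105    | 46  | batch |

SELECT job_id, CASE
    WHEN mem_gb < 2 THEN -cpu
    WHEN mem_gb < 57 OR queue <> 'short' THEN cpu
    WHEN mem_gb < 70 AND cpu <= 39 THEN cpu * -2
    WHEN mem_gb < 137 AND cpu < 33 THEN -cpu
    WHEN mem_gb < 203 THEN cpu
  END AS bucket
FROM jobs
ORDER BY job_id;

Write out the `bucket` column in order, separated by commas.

job_id=4: mem_gb < 57 OR queue <> 'short' → 34
job_id=5: mem_gb < 57 OR queue <> 'short' → 31
job_id=6: mem_gb < 57 OR queue <> 'short' → 43
job_id=7: mem_gb < 203 → 58
job_id=8: mem_gb < 57 OR queue <> 'short' → 49
job_id=9: mem_gb < 57 OR queue <> 'short' → 39
job_id=10: mem_gb < 57 OR queue <> 'short' → 14
job_id=11: mem_gb < 57 OR queue <> 'short' → 34
job_id=12: mem_gb < 57 OR queue <> 'short' → 50
job_id=13: mem_gb < 57 OR queue <> 'short' → 49
job_id=14: (no match → NULL) → NULL
job_id=15: mem_gb < 57 OR queue <> 'short' → 46

34, 31, 43, 58, 49, 39, 14, 34, 50, 49, NULL, 46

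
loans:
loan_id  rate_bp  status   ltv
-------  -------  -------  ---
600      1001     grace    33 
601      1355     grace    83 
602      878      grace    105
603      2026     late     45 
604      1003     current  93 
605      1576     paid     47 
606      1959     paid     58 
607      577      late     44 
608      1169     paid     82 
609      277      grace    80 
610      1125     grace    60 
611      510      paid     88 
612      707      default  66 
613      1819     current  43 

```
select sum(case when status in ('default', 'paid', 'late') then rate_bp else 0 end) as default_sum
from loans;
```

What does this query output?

loan_id=600: ✗
loan_id=601: ✗
loan_id=602: ✗
loan_id=603: ✓ → 2026
loan_id=604: ✗
loan_id=605: ✓ → 1576
loan_id=606: ✓ → 1959
loan_id=607: ✓ → 577
loan_id=608: ✓ → 1169
loan_id=609: ✗
loan_id=610: ✗
loan_id=611: ✓ → 510
loan_id=612: ✓ → 707
loan_id=613: ✗
default_sum = 2026 + 1576 + 1959 + 577 + 1169 + 510 + 707 = 8524

8524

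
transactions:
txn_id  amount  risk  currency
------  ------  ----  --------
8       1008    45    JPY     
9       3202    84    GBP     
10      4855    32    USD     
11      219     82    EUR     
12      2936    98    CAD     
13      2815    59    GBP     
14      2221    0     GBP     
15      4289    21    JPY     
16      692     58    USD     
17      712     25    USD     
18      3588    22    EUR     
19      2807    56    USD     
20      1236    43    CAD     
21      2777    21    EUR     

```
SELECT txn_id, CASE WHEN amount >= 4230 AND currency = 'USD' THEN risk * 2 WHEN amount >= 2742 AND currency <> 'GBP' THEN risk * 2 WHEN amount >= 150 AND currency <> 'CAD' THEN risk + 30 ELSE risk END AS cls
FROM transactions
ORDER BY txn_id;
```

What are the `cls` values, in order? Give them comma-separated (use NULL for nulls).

75, 114, 64, 112, 196, 89, 30, 42, 88, 55, 44, 112, 43, 42

txn_id=8: amount >= 150 AND currency <> 'CAD' → 75
txn_id=9: amount >= 150 AND currency <> 'CAD' → 114
txn_id=10: amount >= 4230 AND currency = 'USD' → 64
txn_id=11: amount >= 150 AND currency <> 'CAD' → 112
txn_id=12: amount >= 2742 AND currency <> 'GBP' → 196
txn_id=13: amount >= 150 AND currency <> 'CAD' → 89
txn_id=14: amount >= 150 AND currency <> 'CAD' → 30
txn_id=15: amount >= 2742 AND currency <> 'GBP' → 42
txn_id=16: amount >= 150 AND currency <> 'CAD' → 88
txn_id=17: amount >= 150 AND currency <> 'CAD' → 55
txn_id=18: amount >= 2742 AND currency <> 'GBP' → 44
txn_id=19: amount >= 2742 AND currency <> 'GBP' → 112
txn_id=20: ELSE → 43
txn_id=21: amount >= 2742 AND currency <> 'GBP' → 42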